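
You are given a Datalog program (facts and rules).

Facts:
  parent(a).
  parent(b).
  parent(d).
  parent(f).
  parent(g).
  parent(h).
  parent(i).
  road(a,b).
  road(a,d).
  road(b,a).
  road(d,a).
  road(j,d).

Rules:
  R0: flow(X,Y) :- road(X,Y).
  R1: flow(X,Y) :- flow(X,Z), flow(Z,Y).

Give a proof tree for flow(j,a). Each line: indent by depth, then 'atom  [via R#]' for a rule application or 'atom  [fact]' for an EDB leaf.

round 1: derive flow(a,b) via R0 from road(a,b)
round 1: derive flow(a,d) via R0 from road(a,d)
round 1: derive flow(b,a) via R0 from road(b,a)
round 1: derive flow(d,a) via R0 from road(d,a)
round 1: derive flow(j,d) via R0 from road(j,d)
round 2: derive flow(a,a) via R1 from flow(a,b), flow(b,a)
round 2: derive flow(b,b) via R1 from flow(b,a), flow(a,b)
round 2: derive flow(b,d) via R1 from flow(b,a), flow(a,d)
round 2: derive flow(d,b) via R1 from flow(d,a), flow(a,b)
round 2: derive flow(d,d) via R1 from flow(d,a), flow(a,d)
round 2: derive flow(j,a) via R1 from flow(j,d), flow(d,a)
round 3: derive flow(j,b) via R1 from flow(j,a), flow(a,b)

flow(j,a)  [via R1]
  flow(j,d)  [via R0]
    road(j,d)  [fact]
  flow(d,a)  [via R0]
    road(d,a)  [fact]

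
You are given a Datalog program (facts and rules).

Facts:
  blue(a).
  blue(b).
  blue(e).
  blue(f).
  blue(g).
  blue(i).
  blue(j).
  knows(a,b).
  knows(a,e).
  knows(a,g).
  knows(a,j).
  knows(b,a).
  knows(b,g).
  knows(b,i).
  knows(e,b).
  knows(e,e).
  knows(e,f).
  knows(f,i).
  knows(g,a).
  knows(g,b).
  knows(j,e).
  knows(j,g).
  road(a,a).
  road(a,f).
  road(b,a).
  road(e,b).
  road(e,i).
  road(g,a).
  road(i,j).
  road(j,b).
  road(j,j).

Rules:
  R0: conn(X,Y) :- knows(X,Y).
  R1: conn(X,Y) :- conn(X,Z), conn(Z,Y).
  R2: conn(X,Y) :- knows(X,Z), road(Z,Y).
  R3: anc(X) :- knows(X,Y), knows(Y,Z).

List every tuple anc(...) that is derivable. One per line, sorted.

anc(a)
anc(b)
anc(e)
anc(g)
anc(j)

round 1: derive anc(a) via R3 from knows(a,b), knows(b,a)
round 1: derive anc(b) via R3 from knows(b,a), knows(a,b)
round 1: derive anc(e) via R3 from knows(e,b), knows(b,a)
round 1: derive anc(g) via R3 from knows(g,a), knows(a,b)
round 1: derive anc(j) via R3 from knows(j,e), knows(e,b)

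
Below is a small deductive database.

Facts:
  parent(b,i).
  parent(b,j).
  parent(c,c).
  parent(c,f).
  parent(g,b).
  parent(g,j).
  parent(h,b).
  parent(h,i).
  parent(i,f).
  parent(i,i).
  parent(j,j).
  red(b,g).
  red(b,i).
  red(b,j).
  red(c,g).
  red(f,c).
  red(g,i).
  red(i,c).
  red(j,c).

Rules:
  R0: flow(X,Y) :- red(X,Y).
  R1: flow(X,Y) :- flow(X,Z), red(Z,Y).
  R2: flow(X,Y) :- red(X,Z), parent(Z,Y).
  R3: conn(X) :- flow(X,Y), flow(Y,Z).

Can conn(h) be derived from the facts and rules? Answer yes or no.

no

round 1: derive flow(b,g) via R0 from red(b,g)
round 1: derive flow(b,i) via R0 from red(b,i)
round 1: derive flow(b,j) via R0 from red(b,j)
round 1: derive flow(c,g) via R0 from red(c,g)
round 1: derive flow(f,c) via R0 from red(f,c)
round 1: derive flow(g,i) via R0 from red(g,i)
round 1: derive flow(i,c) via R0 from red(i,c)
round 1: derive flow(j,c) via R0 from red(j,c)
round 1: derive flow(b,b) via R2 from red(b,g), parent(g,b)
round 1: derive flow(b,f) via R2 from red(b,i), parent(i,f)
round 1: derive flow(c,b) via R2 from red(c,g), parent(g,b)
round 1: derive flow(c,j) via R2 from red(c,g), parent(g,j)
round 1: derive flow(f,f) via R2 from red(f,c), parent(c,f)
round 1: derive flow(g,f) via R2 from red(g,i), parent(i,f)
round 1: derive flow(i,f) via R2 from red(i,c), parent(c,f)
round 1: derive flow(j,f) via R2 from red(j,c), parent(c,f)
round 2: derive flow(b,c) via R1 from flow(b,f), red(f,c)
round 2: derive flow(c,c) via R1 from flow(c,j), red(j,c)
round 2: derive flow(c,i) via R1 from flow(c,b), red(b,i)
round 2: derive flow(f,g) via R1 from flow(f,c), red(c,g)
round 2: derive flow(g,c) via R1 from flow(g,f), red(f,c)
round 2: derive flow(i,g) via R1 from flow(i,c), red(c,g)
round 2: derive flow(j,g) via R1 from flow(j,c), red(c,g)
round 2: derive conn(b) via R3 from flow(b,b), flow(b,b)
round 2: derive conn(c) via R3 from flow(c,b), flow(b,b)
round 2: derive conn(f) via R3 from flow(f,c), flow(c,b)
round 2: derive conn(g) via R3 from flow(g,f), flow(f,c)
round 2: derive conn(i) via R3 from flow(i,c), flow(c,b)
round 2: derive conn(j) via R3 from flow(j,c), flow(c,b)
round 3: derive flow(f,i) via R1 from flow(f,g), red(g,i)
round 3: derive flow(g,g) via R1 from flow(g,c), red(c,g)
round 3: derive flow(i,i) via R1 from flow(i,g), red(g,i)
round 3: derive flow(j,i) via R1 from flow(j,g), red(g,i)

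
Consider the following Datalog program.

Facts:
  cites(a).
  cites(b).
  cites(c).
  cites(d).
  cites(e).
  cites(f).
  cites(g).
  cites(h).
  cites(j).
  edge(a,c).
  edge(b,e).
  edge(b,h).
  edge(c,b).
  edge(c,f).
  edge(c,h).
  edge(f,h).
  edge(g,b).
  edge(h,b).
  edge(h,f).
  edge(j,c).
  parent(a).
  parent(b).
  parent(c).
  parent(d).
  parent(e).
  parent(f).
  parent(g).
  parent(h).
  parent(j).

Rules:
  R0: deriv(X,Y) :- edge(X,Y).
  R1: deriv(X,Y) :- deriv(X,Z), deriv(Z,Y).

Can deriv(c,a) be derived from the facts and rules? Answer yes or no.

round 1: derive deriv(a,c) via R0 from edge(a,c)
round 1: derive deriv(b,e) via R0 from edge(b,e)
round 1: derive deriv(b,h) via R0 from edge(b,h)
round 1: derive deriv(c,b) via R0 from edge(c,b)
round 1: derive deriv(c,f) via R0 from edge(c,f)
round 1: derive deriv(c,h) via R0 from edge(c,h)
round 1: derive deriv(f,h) via R0 from edge(f,h)
round 1: derive deriv(g,b) via R0 from edge(g,b)
round 1: derive deriv(h,b) via R0 from edge(h,b)
round 1: derive deriv(h,f) via R0 from edge(h,f)
round 1: derive deriv(j,c) via R0 from edge(j,c)
round 2: derive deriv(a,b) via R1 from deriv(a,c), deriv(c,b)
round 2: derive deriv(a,f) via R1 from deriv(a,c), deriv(c,f)
round 2: derive deriv(a,h) via R1 from deriv(a,c), deriv(c,h)
round 2: derive deriv(b,b) via R1 from deriv(b,h), deriv(h,b)
round 2: derive deriv(b,f) via R1 from deriv(b,h), deriv(h,f)
round 2: derive deriv(c,e) via R1 from deriv(c,b), deriv(b,e)
round 2: derive deriv(f,b) via R1 from deriv(f,h), deriv(h,b)
round 2: derive deriv(f,f) via R1 from deriv(f,h), deriv(h,f)
round 2: derive deriv(g,e) via R1 from deriv(g,b), deriv(b,e)
round 2: derive deriv(g,h) via R1 from deriv(g,b), deriv(b,h)
round 2: derive deriv(h,e) via R1 from deriv(h,b), deriv(b,e)
round 2: derive deriv(h,h) via R1 from deriv(h,b), deriv(b,h)
round 2: derive deriv(j,b) via R1 from deriv(j,c), deriv(c,b)
round 2: derive deriv(j,f) via R1 from deriv(j,c), deriv(c,f)
round 2: derive deriv(j,h) via R1 from deriv(j,c), deriv(c,h)
round 3: derive deriv(a,e) via R1 from deriv(a,b), deriv(b,e)
round 3: derive deriv(f,e) via R1 from deriv(f,b), deriv(b,e)
round 3: derive deriv(g,f) via R1 from deriv(g,b), deriv(b,f)
round 3: derive deriv(j,e) via R1 from deriv(j,b), deriv(b,e)

no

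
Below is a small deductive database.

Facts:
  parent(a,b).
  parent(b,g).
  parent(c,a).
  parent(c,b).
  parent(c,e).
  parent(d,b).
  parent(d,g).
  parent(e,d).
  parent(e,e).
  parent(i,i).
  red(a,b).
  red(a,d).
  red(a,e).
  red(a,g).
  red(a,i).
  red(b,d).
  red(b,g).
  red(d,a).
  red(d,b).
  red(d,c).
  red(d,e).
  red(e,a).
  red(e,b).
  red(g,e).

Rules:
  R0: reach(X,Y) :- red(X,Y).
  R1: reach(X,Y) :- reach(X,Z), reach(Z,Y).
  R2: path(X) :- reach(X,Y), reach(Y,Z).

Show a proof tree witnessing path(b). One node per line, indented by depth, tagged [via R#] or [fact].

round 1: derive reach(a,b) via R0 from red(a,b)
round 1: derive reach(a,d) via R0 from red(a,d)
round 1: derive reach(a,e) via R0 from red(a,e)
round 1: derive reach(a,g) via R0 from red(a,g)
round 1: derive reach(a,i) via R0 from red(a,i)
round 1: derive reach(b,d) via R0 from red(b,d)
round 1: derive reach(b,g) via R0 from red(b,g)
round 1: derive reach(d,a) via R0 from red(d,a)
round 1: derive reach(d,b) via R0 from red(d,b)
round 1: derive reach(d,c) via R0 from red(d,c)
round 1: derive reach(d,e) via R0 from red(d,e)
round 1: derive reach(e,a) via R0 from red(e,a)
round 1: derive reach(e,b) via R0 from red(e,b)
round 1: derive reach(g,e) via R0 from red(g,e)
round 2: derive reach(a,a) via R1 from reach(a,d), reach(d,a)
round 2: derive reach(a,c) via R1 from reach(a,d), reach(d,c)
round 2: derive reach(b,a) via R1 from reach(b,d), reach(d,a)
round 2: derive reach(b,b) via R1 from reach(b,d), reach(d,b)
round 2: derive reach(b,c) via R1 from reach(b,d), reach(d,c)
round 2: derive reach(b,e) via R1 from reach(b,d), reach(d,e)
round 2: derive reach(d,d) via R1 from reach(d,a), reach(a,d)
round 2: derive reach(d,g) via R1 from reach(d,a), reach(a,g)
round 2: derive reach(d,i) via R1 from reach(d,a), reach(a,i)
round 2: derive reach(e,d) via R1 from reach(e,a), reach(a,d)
round 2: derive reach(e,e) via R1 from reach(e,a), reach(a,e)
round 2: derive reach(e,g) via R1 from reach(e,a), reach(a,g)
round 2: derive reach(e,i) via R1 from reach(e,a), reach(a,i)
round 2: derive reach(g,a) via R1 from reach(g,e), reach(e,a)
round 2: derive reach(g,b) via R1 from reach(g,e), reach(e,b)
round 2: derive path(a) via R2 from reach(a,b), reach(b,d)
round 2: derive path(b) via R2 from reach(b,d), reach(d,a)
round 2: derive path(d) via R2 from reach(d,a), reach(a,b)
round 2: derive path(e) via R2 from reach(e,a), reach(a,b)
round 2: derive path(g) via R2 from reach(g,e), reach(e,a)
round 3: derive reach(b,i) via R1 from reach(b,a), reach(a,i)
round 3: derive reach(e,c) via R1 from reach(e,a), reach(a,c)
round 3: derive reach(g,c) via R1 from reach(g,a), reach(a,c)
round 3: derive reach(g,d) via R1 from reach(g,a), reach(a,d)
round 3: derive reach(g,g) via R1 from reach(g,a), reach(a,g)
round 3: derive reach(g,i) via R1 from reach(g,a), reach(a,i)

path(b)  [via R2]
  reach(b,d)  [via R0]
    red(b,d)  [fact]
  reach(d,a)  [via R0]
    red(d,a)  [fact]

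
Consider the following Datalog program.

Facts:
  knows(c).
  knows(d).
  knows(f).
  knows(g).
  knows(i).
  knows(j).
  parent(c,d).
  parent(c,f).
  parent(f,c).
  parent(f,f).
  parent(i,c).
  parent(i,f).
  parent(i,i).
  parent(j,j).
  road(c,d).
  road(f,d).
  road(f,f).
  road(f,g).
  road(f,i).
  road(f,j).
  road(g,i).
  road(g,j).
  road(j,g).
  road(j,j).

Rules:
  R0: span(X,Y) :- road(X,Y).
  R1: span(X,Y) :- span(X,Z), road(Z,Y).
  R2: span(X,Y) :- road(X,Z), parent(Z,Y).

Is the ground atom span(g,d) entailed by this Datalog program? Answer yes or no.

yes

round 1: derive span(c,d) via R0 from road(c,d)
round 1: derive span(f,d) via R0 from road(f,d)
round 1: derive span(f,f) via R0 from road(f,f)
round 1: derive span(f,g) via R0 from road(f,g)
round 1: derive span(f,i) via R0 from road(f,i)
round 1: derive span(f,j) via R0 from road(f,j)
round 1: derive span(g,i) via R0 from road(g,i)
round 1: derive span(g,j) via R0 from road(g,j)
round 1: derive span(j,g) via R0 from road(j,g)
round 1: derive span(j,j) via R0 from road(j,j)
round 1: derive span(f,c) via R2 from road(f,f), parent(f,c)
round 1: derive span(g,c) via R2 from road(g,i), parent(i,c)
round 1: derive span(g,f) via R2 from road(g,i), parent(i,f)
round 2: derive span(g,d) via R1 from span(g,c), road(c,d)
round 2: derive span(g,g) via R1 from span(g,f), road(f,g)
round 2: derive span(j,i) via R1 from span(j,g), road(g,i)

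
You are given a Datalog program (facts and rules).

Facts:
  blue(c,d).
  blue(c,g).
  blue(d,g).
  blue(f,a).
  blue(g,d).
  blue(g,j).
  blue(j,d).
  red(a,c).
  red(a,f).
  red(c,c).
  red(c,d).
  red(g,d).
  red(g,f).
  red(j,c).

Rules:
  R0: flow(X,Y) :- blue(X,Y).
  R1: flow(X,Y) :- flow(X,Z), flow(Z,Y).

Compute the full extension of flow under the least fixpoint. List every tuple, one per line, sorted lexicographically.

flow(c,d)
flow(c,g)
flow(c,j)
flow(d,d)
flow(d,g)
flow(d,j)
flow(f,a)
flow(g,d)
flow(g,g)
flow(g,j)
flow(j,d)
flow(j,g)
flow(j,j)

round 1: derive flow(c,d) via R0 from blue(c,d)
round 1: derive flow(c,g) via R0 from blue(c,g)
round 1: derive flow(d,g) via R0 from blue(d,g)
round 1: derive flow(f,a) via R0 from blue(f,a)
round 1: derive flow(g,d) via R0 from blue(g,d)
round 1: derive flow(g,j) via R0 from blue(g,j)
round 1: derive flow(j,d) via R0 from blue(j,d)
round 2: derive flow(c,j) via R1 from flow(c,g), flow(g,j)
round 2: derive flow(d,d) via R1 from flow(d,g), flow(g,d)
round 2: derive flow(d,j) via R1 from flow(d,g), flow(g,j)
round 2: derive flow(g,g) via R1 from flow(g,d), flow(d,g)
round 2: derive flow(j,g) via R1 from flow(j,d), flow(d,g)
round 3: derive flow(j,j) via R1 from flow(j,d), flow(d,j)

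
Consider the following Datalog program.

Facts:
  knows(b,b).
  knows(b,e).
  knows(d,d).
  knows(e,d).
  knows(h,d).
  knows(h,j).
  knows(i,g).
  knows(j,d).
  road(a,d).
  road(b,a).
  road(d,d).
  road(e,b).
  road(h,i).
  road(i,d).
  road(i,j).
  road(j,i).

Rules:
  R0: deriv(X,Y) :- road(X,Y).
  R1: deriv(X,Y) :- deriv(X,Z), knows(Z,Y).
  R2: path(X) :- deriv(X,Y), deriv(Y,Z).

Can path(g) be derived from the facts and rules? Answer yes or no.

no

round 1: derive deriv(a,d) via R0 from road(a,d)
round 1: derive deriv(b,a) via R0 from road(b,a)
round 1: derive deriv(d,d) via R0 from road(d,d)
round 1: derive deriv(e,b) via R0 from road(e,b)
round 1: derive deriv(h,i) via R0 from road(h,i)
round 1: derive deriv(i,d) via R0 from road(i,d)
round 1: derive deriv(i,j) via R0 from road(i,j)
round 1: derive deriv(j,i) via R0 from road(j,i)
round 2: derive deriv(e,e) via R1 from deriv(e,b), knows(b,e)
round 2: derive deriv(h,g) via R1 from deriv(h,i), knows(i,g)
round 2: derive deriv(j,g) via R1 from deriv(j,i), knows(i,g)
round 2: derive path(a) via R2 from deriv(a,d), deriv(d,d)
round 2: derive path(b) via R2 from deriv(b,a), deriv(a,d)
round 2: derive path(d) via R2 from deriv(d,d), deriv(d,d)
round 2: derive path(e) via R2 from deriv(e,b), deriv(b,a)
round 2: derive path(h) via R2 from deriv(h,i), deriv(i,d)
round 2: derive path(i) via R2 from deriv(i,d), deriv(d,d)
round 2: derive path(j) via R2 from deriv(j,i), deriv(i,d)
round 3: derive deriv(e,d) via R1 from deriv(e,e), knows(e,d)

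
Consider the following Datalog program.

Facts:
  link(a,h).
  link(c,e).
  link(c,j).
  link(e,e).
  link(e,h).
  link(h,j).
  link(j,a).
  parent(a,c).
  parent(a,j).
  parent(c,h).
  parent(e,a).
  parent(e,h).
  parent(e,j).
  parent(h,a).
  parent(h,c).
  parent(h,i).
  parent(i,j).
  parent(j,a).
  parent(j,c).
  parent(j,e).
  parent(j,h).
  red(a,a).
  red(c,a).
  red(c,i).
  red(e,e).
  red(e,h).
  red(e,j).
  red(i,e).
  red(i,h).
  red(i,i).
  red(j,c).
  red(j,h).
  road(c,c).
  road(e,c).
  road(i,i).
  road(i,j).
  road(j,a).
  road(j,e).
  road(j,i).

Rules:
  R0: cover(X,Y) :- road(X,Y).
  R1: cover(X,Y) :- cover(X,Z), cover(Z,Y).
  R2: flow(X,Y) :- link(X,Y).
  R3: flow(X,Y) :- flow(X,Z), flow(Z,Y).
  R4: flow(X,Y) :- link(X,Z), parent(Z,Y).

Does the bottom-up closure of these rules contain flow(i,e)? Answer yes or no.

no

round 1: derive flow(a,h) via R2 from link(a,h)
round 1: derive flow(c,e) via R2 from link(c,e)
round 1: derive flow(c,j) via R2 from link(c,j)
round 1: derive flow(e,e) via R2 from link(e,e)
round 1: derive flow(e,h) via R2 from link(e,h)
round 1: derive flow(h,j) via R2 from link(h,j)
round 1: derive flow(j,a) via R2 from link(j,a)
round 1: derive flow(a,a) via R4 from link(a,h), parent(h,a)
round 1: derive flow(a,c) via R4 from link(a,h), parent(h,c)
round 1: derive flow(a,i) via R4 from link(a,h), parent(h,i)
round 1: derive flow(c,a) via R4 from link(c,e), parent(e,a)
round 1: derive flow(c,c) via R4 from link(c,j), parent(j,c)
round 1: derive flow(c,h) via R4 from link(c,e), parent(e,h)
round 1: derive flow(e,a) via R4 from link(e,e), parent(e,a)
round 1: derive flow(e,c) via R4 from link(e,h), parent(h,c)
round 1: derive flow(e,i) via R4 from link(e,h), parent(h,i)
round 1: derive flow(e,j) via R4 from link(e,e), parent(e,j)
round 1: derive flow(h,a) via R4 from link(h,j), parent(j,a)
round 1: derive flow(h,c) via R4 from link(h,j), parent(j,c)
round 1: derive flow(h,e) via R4 from link(h,j), parent(j,e)
round 1: derive flow(h,h) via R4 from link(h,j), parent(j,h)
round 1: derive flow(j,c) via R4 from link(j,a), parent(a,c)
round 1: derive flow(j,j) via R4 from link(j,a), parent(a,j)
round 2: derive flow(a,e) via R3 from flow(a,c), flow(c,e)
round 2: derive flow(a,j) via R3 from flow(a,c), flow(c,j)
round 2: derive flow(c,i) via R3 from flow(c,a), flow(a,i)
round 2: derive flow(h,i) via R3 from flow(h,a), flow(a,i)
round 2: derive flow(j,e) via R3 from flow(j,c), flow(c,e)
round 2: derive flow(j,h) via R3 from flow(j,a), flow(a,h)
round 2: derive flow(j,i) via R3 from flow(j,a), flow(a,i)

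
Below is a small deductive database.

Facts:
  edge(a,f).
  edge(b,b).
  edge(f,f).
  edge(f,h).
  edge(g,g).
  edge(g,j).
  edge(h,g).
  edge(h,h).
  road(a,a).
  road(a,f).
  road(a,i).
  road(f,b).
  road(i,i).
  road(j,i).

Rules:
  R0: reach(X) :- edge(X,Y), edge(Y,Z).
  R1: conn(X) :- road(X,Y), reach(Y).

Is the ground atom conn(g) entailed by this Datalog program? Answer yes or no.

round 1: derive reach(a) via R0 from edge(a,f), edge(f,f)
round 1: derive reach(b) via R0 from edge(b,b), edge(b,b)
round 1: derive reach(f) via R0 from edge(f,f), edge(f,f)
round 1: derive reach(g) via R0 from edge(g,g), edge(g,g)
round 1: derive reach(h) via R0 from edge(h,g), edge(g,g)
round 2: derive conn(a) via R1 from road(a,a), reach(a)
round 2: derive conn(f) via R1 from road(f,b), reach(b)

no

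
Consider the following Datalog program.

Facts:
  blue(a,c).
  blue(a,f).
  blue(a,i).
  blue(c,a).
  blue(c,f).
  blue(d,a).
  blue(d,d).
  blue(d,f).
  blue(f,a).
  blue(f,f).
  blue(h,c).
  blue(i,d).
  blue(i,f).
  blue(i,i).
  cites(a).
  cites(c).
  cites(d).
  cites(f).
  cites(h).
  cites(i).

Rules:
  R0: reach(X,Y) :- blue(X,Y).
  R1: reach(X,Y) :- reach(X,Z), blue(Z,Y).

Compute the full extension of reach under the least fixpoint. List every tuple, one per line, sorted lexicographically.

reach(a,a)
reach(a,c)
reach(a,d)
reach(a,f)
reach(a,i)
reach(c,a)
reach(c,c)
reach(c,d)
reach(c,f)
reach(c,i)
reach(d,a)
reach(d,c)
reach(d,d)
reach(d,f)
reach(d,i)
reach(f,a)
reach(f,c)
reach(f,d)
reach(f,f)
reach(f,i)
reach(h,a)
reach(h,c)
reach(h,d)
reach(h,f)
reach(h,i)
reach(i,a)
reach(i,c)
reach(i,d)
reach(i,f)
reach(i,i)

round 1: derive reach(a,c) via R0 from blue(a,c)
round 1: derive reach(a,f) via R0 from blue(a,f)
round 1: derive reach(a,i) via R0 from blue(a,i)
round 1: derive reach(c,a) via R0 from blue(c,a)
round 1: derive reach(c,f) via R0 from blue(c,f)
round 1: derive reach(d,a) via R0 from blue(d,a)
round 1: derive reach(d,d) via R0 from blue(d,d)
round 1: derive reach(d,f) via R0 from blue(d,f)
round 1: derive reach(f,a) via R0 from blue(f,a)
round 1: derive reach(f,f) via R0 from blue(f,f)
round 1: derive reach(h,c) via R0 from blue(h,c)
round 1: derive reach(i,d) via R0 from blue(i,d)
round 1: derive reach(i,f) via R0 from blue(i,f)
round 1: derive reach(i,i) via R0 from blue(i,i)
round 2: derive reach(a,a) via R1 from reach(a,c), blue(c,a)
round 2: derive reach(a,d) via R1 from reach(a,i), blue(i,d)
round 2: derive reach(c,c) via R1 from reach(c,a), blue(a,c)
round 2: derive reach(c,i) via R1 from reach(c,a), blue(a,i)
round 2: derive reach(d,c) via R1 from reach(d,a), blue(a,c)
round 2: derive reach(d,i) via R1 from reach(d,a), blue(a,i)
round 2: derive reach(f,c) via R1 from reach(f,a), blue(a,c)
round 2: derive reach(f,i) via R1 from reach(f,a), blue(a,i)
round 2: derive reach(h,a) via R1 from reach(h,c), blue(c,a)
round 2: derive reach(h,f) via R1 from reach(h,c), blue(c,f)
round 2: derive reach(i,a) via R1 from reach(i,d), blue(d,a)
round 3: derive reach(c,d) via R1 from reach(c,i), blue(i,d)
round 3: derive reach(f,d) via R1 from reach(f,i), blue(i,d)
round 3: derive reach(h,i) via R1 from reach(h,a), blue(a,i)
round 3: derive reach(i,c) via R1 from reach(i,a), blue(a,c)
round 4: derive reach(h,d) via R1 from reach(h,i), blue(i,d)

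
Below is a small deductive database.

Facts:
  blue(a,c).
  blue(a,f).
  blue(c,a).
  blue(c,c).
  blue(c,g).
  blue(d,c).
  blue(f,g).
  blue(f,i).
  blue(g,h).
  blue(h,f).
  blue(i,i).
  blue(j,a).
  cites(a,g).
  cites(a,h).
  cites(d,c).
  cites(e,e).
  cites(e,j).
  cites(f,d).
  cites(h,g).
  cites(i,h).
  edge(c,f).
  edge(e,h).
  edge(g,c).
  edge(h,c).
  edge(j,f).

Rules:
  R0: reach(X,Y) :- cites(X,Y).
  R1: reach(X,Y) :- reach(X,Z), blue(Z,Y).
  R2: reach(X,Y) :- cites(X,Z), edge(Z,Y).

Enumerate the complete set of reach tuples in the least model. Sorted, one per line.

round 1: derive reach(a,g) via R0 from cites(a,g)
round 1: derive reach(a,h) via R0 from cites(a,h)
round 1: derive reach(d,c) via R0 from cites(d,c)
round 1: derive reach(e,e) via R0 from cites(e,e)
round 1: derive reach(e,j) via R0 from cites(e,j)
round 1: derive reach(f,d) via R0 from cites(f,d)
round 1: derive reach(h,g) via R0 from cites(h,g)
round 1: derive reach(i,h) via R0 from cites(i,h)
round 1: derive reach(a,c) via R2 from cites(a,g), edge(g,c)
round 1: derive reach(d,f) via R2 from cites(d,c), edge(c,f)
round 1: derive reach(e,f) via R2 from cites(e,j), edge(j,f)
round 1: derive reach(e,h) via R2 from cites(e,e), edge(e,h)
round 1: derive reach(h,c) via R2 from cites(h,g), edge(g,c)
round 1: derive reach(i,c) via R2 from cites(i,h), edge(h,c)
round 2: derive reach(a,a) via R1 from reach(a,c), blue(c,a)
round 2: derive reach(a,f) via R1 from reach(a,h), blue(h,f)
round 2: derive reach(d,a) via R1 from reach(d,c), blue(c,a)
round 2: derive reach(d,g) via R1 from reach(d,c), blue(c,g)
round 2: derive reach(d,i) via R1 from reach(d,f), blue(f,i)
round 2: derive reach(e,a) via R1 from reach(e,j), blue(j,a)
round 2: derive reach(e,g) via R1 from reach(e,f), blue(f,g)
round 2: derive reach(e,i) via R1 from reach(e,f), blue(f,i)
round 2: derive reach(f,c) via R1 from reach(f,d), blue(d,c)
round 2: derive reach(h,a) via R1 from reach(h,c), blue(c,a)
round 2: derive reach(h,h) via R1 from reach(h,g), blue(g,h)
round 2: derive reach(i,a) via R1 from reach(i,c), blue(c,a)
round 2: derive reach(i,f) via R1 from reach(i,h), blue(h,f)
round 2: derive reach(i,g) via R1 from reach(i,c), blue(c,g)
round 3: derive reach(a,i) via R1 from reach(a,f), blue(f,i)
round 3: derive reach(d,h) via R1 from reach(d,g), blue(g,h)
round 3: derive reach(e,c) via R1 from reach(e,a), blue(a,c)
round 3: derive reach(f,a) via R1 from reach(f,c), blue(c,a)
round 3: derive reach(f,g) via R1 from reach(f,c), blue(c,g)
round 3: derive reach(h,f) via R1 from reach(h,a), blue(a,f)
round 3: derive reach(i,i) via R1 from reach(i,f), blue(f,i)
round 4: derive reach(f,f) via R1 from reach(f,a), blue(a,f)
round 4: derive reach(f,h) via R1 from reach(f,g), blue(g,h)
round 4: derive reach(h,i) via R1 from reach(h,f), blue(f,i)
round 5: derive reach(f,i) via R1 from reach(f,f), blue(f,i)

reach(a,a)
reach(a,c)
reach(a,f)
reach(a,g)
reach(a,h)
reach(a,i)
reach(d,a)
reach(d,c)
reach(d,f)
reach(d,g)
reach(d,h)
reach(d,i)
reach(e,a)
reach(e,c)
reach(e,e)
reach(e,f)
reach(e,g)
reach(e,h)
reach(e,i)
reach(e,j)
reach(f,a)
reach(f,c)
reach(f,d)
reach(f,f)
reach(f,g)
reach(f,h)
reach(f,i)
reach(h,a)
reach(h,c)
reach(h,f)
reach(h,g)
reach(h,h)
reach(h,i)
reach(i,a)
reach(i,c)
reach(i,f)
reach(i,g)
reach(i,h)
reach(i,i)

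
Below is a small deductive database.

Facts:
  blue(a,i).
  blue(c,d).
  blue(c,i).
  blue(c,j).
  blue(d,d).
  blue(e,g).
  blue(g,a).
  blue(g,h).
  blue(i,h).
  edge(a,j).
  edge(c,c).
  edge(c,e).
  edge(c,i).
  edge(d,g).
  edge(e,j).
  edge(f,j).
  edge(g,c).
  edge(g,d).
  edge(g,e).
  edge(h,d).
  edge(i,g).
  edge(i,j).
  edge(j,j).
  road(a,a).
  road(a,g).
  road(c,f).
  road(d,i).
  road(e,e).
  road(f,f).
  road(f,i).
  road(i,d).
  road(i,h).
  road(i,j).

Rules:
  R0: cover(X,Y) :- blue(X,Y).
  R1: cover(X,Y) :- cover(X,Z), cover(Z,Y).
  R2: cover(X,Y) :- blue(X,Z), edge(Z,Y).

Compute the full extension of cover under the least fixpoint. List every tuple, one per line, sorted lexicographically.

round 1: derive cover(a,i) via R0 from blue(a,i)
round 1: derive cover(c,d) via R0 from blue(c,d)
round 1: derive cover(c,i) via R0 from blue(c,i)
round 1: derive cover(c,j) via R0 from blue(c,j)
round 1: derive cover(d,d) via R0 from blue(d,d)
round 1: derive cover(e,g) via R0 from blue(e,g)
round 1: derive cover(g,a) via R0 from blue(g,a)
round 1: derive cover(g,h) via R0 from blue(g,h)
round 1: derive cover(i,h) via R0 from blue(i,h)
round 1: derive cover(a,g) via R2 from blue(a,i), edge(i,g)
round 1: derive cover(a,j) via R2 from blue(a,i), edge(i,j)
round 1: derive cover(c,g) via R2 from blue(c,d), edge(d,g)
round 1: derive cover(d,g) via R2 from blue(d,d), edge(d,g)
round 1: derive cover(e,c) via R2 from blue(e,g), edge(g,c)
round 1: derive cover(e,d) via R2 from blue(e,g), edge(g,d)
round 1: derive cover(e,e) via R2 from blue(e,g), edge(g,e)
round 1: derive cover(g,d) via R2 from blue(g,h), edge(h,d)
round 1: derive cover(g,j) via R2 from blue(g,a), edge(a,j)
round 1: derive cover(i,d) via R2 from blue(i,h), edge(h,d)
round 2: derive cover(a,a) via R1 from cover(a,g), cover(g,a)
round 2: derive cover(a,d) via R1 from cover(a,g), cover(g,d)
round 2: derive cover(a,h) via R1 from cover(a,g), cover(g,h)
round 2: derive cover(c,a) via R1 from cover(c,g), cover(g,a)
round 2: derive cover(c,h) via R1 from cover(c,g), cover(g,h)
round 2: derive cover(d,a) via R1 from cover(d,g), cover(g,a)
round 2: derive cover(d,h) via R1 from cover(d,g), cover(g,h)
round 2: derive cover(d,j) via R1 from cover(d,g), cover(g,j)
round 2: derive cover(e,a) via R1 from cover(e,g), cover(g,a)
round 2: derive cover(e,h) via R1 from cover(e,g), cover(g,h)
round 2: derive cover(e,i) via R1 from cover(e,c), cover(c,i)
round 2: derive cover(e,j) via R1 from cover(e,c), cover(c,j)
round 2: derive cover(g,g) via R1 from cover(g,a), cover(a,g)
round 2: derive cover(g,i) via R1 from cover(g,a), cover(a,i)
round 2: derive cover(i,g) via R1 from cover(i,d), cover(d,g)
round 3: derive cover(d,i) via R1 from cover(d,a), cover(a,i)
round 3: derive cover(i,a) via R1 from cover(i,d), cover(d,a)
round 3: derive cover(i,i) via R1 from cover(i,g), cover(g,i)
round 3: derive cover(i,j) via R1 from cover(i,d), cover(d,j)

cover(a,a)
cover(a,d)
cover(a,g)
cover(a,h)
cover(a,i)
cover(a,j)
cover(c,a)
cover(c,d)
cover(c,g)
cover(c,h)
cover(c,i)
cover(c,j)
cover(d,a)
cover(d,d)
cover(d,g)
cover(d,h)
cover(d,i)
cover(d,j)
cover(e,a)
cover(e,c)
cover(e,d)
cover(e,e)
cover(e,g)
cover(e,h)
cover(e,i)
cover(e,j)
cover(g,a)
cover(g,d)
cover(g,g)
cover(g,h)
cover(g,i)
cover(g,j)
cover(i,a)
cover(i,d)
cover(i,g)
cover(i,h)
cover(i,i)
cover(i,j)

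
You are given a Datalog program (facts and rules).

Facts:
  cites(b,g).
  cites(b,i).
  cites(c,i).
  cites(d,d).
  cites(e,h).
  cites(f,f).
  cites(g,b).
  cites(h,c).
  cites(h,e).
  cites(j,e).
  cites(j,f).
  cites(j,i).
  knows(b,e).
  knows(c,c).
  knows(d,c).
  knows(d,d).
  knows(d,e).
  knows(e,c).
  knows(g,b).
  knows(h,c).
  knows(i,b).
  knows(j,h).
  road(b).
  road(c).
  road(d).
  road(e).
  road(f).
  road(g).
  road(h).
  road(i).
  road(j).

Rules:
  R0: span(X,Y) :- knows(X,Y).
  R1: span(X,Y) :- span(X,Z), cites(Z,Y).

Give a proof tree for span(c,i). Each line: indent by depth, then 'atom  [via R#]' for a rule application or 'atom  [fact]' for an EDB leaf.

span(c,i)  [via R1]
  span(c,c)  [via R0]
    knows(c,c)  [fact]
  cites(c,i)  [fact]

round 1: derive span(b,e) via R0 from knows(b,e)
round 1: derive span(c,c) via R0 from knows(c,c)
round 1: derive span(d,c) via R0 from knows(d,c)
round 1: derive span(d,d) via R0 from knows(d,d)
round 1: derive span(d,e) via R0 from knows(d,e)
round 1: derive span(e,c) via R0 from knows(e,c)
round 1: derive span(g,b) via R0 from knows(g,b)
round 1: derive span(h,c) via R0 from knows(h,c)
round 1: derive span(i,b) via R0 from knows(i,b)
round 1: derive span(j,h) via R0 from knows(j,h)
round 2: derive span(b,h) via R1 from span(b,e), cites(e,h)
round 2: derive span(c,i) via R1 from span(c,c), cites(c,i)
round 2: derive span(d,h) via R1 from span(d,e), cites(e,h)
round 2: derive span(d,i) via R1 from span(d,c), cites(c,i)
round 2: derive span(e,i) via R1 from span(e,c), cites(c,i)
round 2: derive span(g,g) via R1 from span(g,b), cites(b,g)
round 2: derive span(g,i) via R1 from span(g,b), cites(b,i)
round 2: derive span(h,i) via R1 from span(h,c), cites(c,i)
round 2: derive span(i,g) via R1 from span(i,b), cites(b,g)
round 2: derive span(i,i) via R1 from span(i,b), cites(b,i)
round 2: derive span(j,c) via R1 from span(j,h), cites(h,c)
round 2: derive span(j,e) via R1 from span(j,h), cites(h,e)
round 3: derive span(b,c) via R1 from span(b,h), cites(h,c)
round 3: derive span(j,i) via R1 from span(j,c), cites(c,i)
round 4: derive span(b,i) via R1 from span(b,c), cites(c,i)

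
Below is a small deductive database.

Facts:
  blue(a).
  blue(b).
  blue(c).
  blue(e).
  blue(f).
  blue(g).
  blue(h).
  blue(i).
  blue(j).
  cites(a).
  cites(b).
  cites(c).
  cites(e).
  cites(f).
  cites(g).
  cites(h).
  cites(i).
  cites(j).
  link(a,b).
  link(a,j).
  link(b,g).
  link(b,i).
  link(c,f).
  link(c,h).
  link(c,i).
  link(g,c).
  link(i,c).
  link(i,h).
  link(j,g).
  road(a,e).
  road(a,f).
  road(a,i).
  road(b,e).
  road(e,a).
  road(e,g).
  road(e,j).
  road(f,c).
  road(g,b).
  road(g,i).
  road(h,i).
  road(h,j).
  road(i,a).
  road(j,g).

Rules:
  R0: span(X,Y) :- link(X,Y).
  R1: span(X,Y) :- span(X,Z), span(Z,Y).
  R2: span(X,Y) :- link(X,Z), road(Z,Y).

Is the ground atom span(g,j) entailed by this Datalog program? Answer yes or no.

round 1: derive span(a,b) via R0 from link(a,b)
round 1: derive span(a,j) via R0 from link(a,j)
round 1: derive span(b,g) via R0 from link(b,g)
round 1: derive span(b,i) via R0 from link(b,i)
round 1: derive span(c,f) via R0 from link(c,f)
round 1: derive span(c,h) via R0 from link(c,h)
round 1: derive span(c,i) via R0 from link(c,i)
round 1: derive span(g,c) via R0 from link(g,c)
round 1: derive span(i,c) via R0 from link(i,c)
round 1: derive span(i,h) via R0 from link(i,h)
round 1: derive span(j,g) via R0 from link(j,g)
round 1: derive span(a,e) via R2 from link(a,b), road(b,e)
round 1: derive span(a,g) via R2 from link(a,j), road(j,g)
round 1: derive span(b,a) via R2 from link(b,i), road(i,a)
round 1: derive span(b,b) via R2 from link(b,g), road(g,b)
round 1: derive span(c,a) via R2 from link(c,i), road(i,a)
round 1: derive span(c,c) via R2 from link(c,f), road(f,c)
round 1: derive span(c,j) via R2 from link(c,h), road(h,j)
round 1: derive span(i,i) via R2 from link(i,h), road(h,i)
round 1: derive span(i,j) via R2 from link(i,h), road(h,j)
round 1: derive span(j,b) via R2 from link(j,g), road(g,b)
round 1: derive span(j,i) via R2 from link(j,g), road(g,i)
round 2: derive span(a,a) via R1 from span(a,b), span(b,a)
round 2: derive span(a,c) via R1 from span(a,g), span(g,c)
round 2: derive span(a,i) via R1 from span(a,b), span(b,i)
round 2: derive span(b,c) via R1 from span(b,g), span(g,c)
round 2: derive span(b,e) via R1 from span(b,a), span(a,e)
round 2: derive span(b,h) via R1 from span(b,i), span(i,h)
round 2: derive span(b,j) via R1 from span(b,a), span(a,j)
round 2: derive span(c,b) via R1 from span(c,a), span(a,b)
round 2: derive span(c,e) via R1 from span(c,a), span(a,e)
round 2: derive span(c,g) via R1 from span(c,a), span(a,g)
round 2: derive span(g,a) via R1 from span(g,c), span(c,a)
round 2: derive span(g,f) via R1 from span(g,c), span(c,f)
round 2: derive span(g,h) via R1 from span(g,c), span(c,h)
round 2: derive span(g,i) via R1 from span(g,c), span(c,i)
round 2: derive span(g,j) via R1 from span(g,c), span(c,j)
round 2: derive span(i,a) via R1 from span(i,c), span(c,a)
round 2: derive span(i,b) via R1 from span(i,j), span(j,b)
round 2: derive span(i,f) via R1 from span(i,c), span(c,f)
round 2: derive span(i,g) via R1 from span(i,j), span(j,g)
round 2: derive span(j,a) via R1 from span(j,b), span(b,a)
round 2: derive span(j,c) via R1 from span(j,g), span(g,c)
round 2: derive span(j,h) via R1 from span(j,i), span(i,h)
round 2: derive span(j,j) via R1 from span(j,i), span(i,j)
round 3: derive span(a,f) via R1 from span(a,c), span(c,f)
round 3: derive span(a,h) via R1 from span(a,b), span(b,h)
round 3: derive span(b,f) via R1 from span(b,c), span(c,f)
round 3: derive span(g,b) via R1 from span(g,a), span(a,b)
round 3: derive span(g,e) via R1 from span(g,a), span(a,e)
round 3: derive span(g,g) via R1 from span(g,a), span(a,g)
round 3: derive span(i,e) via R1 from span(i,a), span(a,e)
round 3: derive span(j,e) via R1 from span(j,a), span(a,e)
round 3: derive span(j,f) via R1 from span(j,c), span(c,f)

yes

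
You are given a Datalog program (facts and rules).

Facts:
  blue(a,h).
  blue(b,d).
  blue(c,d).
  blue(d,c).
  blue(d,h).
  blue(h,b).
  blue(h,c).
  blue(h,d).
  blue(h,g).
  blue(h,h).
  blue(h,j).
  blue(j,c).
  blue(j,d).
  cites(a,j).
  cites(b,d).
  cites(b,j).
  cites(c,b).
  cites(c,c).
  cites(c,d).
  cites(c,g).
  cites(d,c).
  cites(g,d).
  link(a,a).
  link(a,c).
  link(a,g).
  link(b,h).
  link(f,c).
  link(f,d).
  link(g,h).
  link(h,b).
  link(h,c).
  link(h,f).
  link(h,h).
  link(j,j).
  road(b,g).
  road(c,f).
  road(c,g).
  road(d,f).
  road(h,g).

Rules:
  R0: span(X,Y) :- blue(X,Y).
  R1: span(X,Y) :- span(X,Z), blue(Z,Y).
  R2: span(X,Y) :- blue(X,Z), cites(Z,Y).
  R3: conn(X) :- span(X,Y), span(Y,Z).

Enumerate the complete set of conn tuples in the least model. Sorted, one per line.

conn(a)
conn(b)
conn(c)
conn(d)
conn(h)
conn(j)

round 1: derive span(a,h) via R0 from blue(a,h)
round 1: derive span(b,d) via R0 from blue(b,d)
round 1: derive span(c,d) via R0 from blue(c,d)
round 1: derive span(d,c) via R0 from blue(d,c)
round 1: derive span(d,h) via R0 from blue(d,h)
round 1: derive span(h,b) via R0 from blue(h,b)
round 1: derive span(h,c) via R0 from blue(h,c)
round 1: derive span(h,d) via R0 from blue(h,d)
round 1: derive span(h,g) via R0 from blue(h,g)
round 1: derive span(h,h) via R0 from blue(h,h)
round 1: derive span(h,j) via R0 from blue(h,j)
round 1: derive span(j,c) via R0 from blue(j,c)
round 1: derive span(j,d) via R0 from blue(j,d)
round 1: derive span(b,c) via R2 from blue(b,d), cites(d,c)
round 1: derive span(c,c) via R2 from blue(c,d), cites(d,c)
round 1: derive span(d,b) via R2 from blue(d,c), cites(c,b)
round 1: derive span(d,d) via R2 from blue(d,c), cites(c,d)
round 1: derive span(d,g) via R2 from blue(d,c), cites(c,g)
round 1: derive span(j,b) via R2 from blue(j,c), cites(c,b)
round 1: derive span(j,g) via R2 from blue(j,c), cites(c,g)
round 2: derive span(a,b) via R1 from span(a,h), blue(h,b)
round 2: derive span(a,c) via R1 from span(a,h), blue(h,c)
round 2: derive span(a,d) via R1 from span(a,h), blue(h,d)
round 2: derive span(a,g) via R1 from span(a,h), blue(h,g)
round 2: derive span(a,j) via R1 from span(a,h), blue(h,j)
round 2: derive span(b,h) via R1 from span(b,d), blue(d,h)
round 2: derive span(c,h) via R1 from span(c,d), blue(d,h)
round 2: derive span(d,j) via R1 from span(d,h), blue(h,j)
round 2: derive span(j,h) via R1 from span(j,d), blue(d,h)
round 2: derive conn(a) via R3 from span(a,h), span(h,b)
round 2: derive conn(b) via R3 from span(b,c), span(c,c)
round 2: derive conn(c) via R3 from span(c,c), span(c,c)
round 2: derive conn(d) via R3 from span(d,b), span(b,c)
round 2: derive conn(h) via R3 from span(h,b), span(b,c)
round 2: derive conn(j) via R3 from span(j,b), span(b,c)
round 3: derive span(b,b) via R1 from span(b,h), blue(h,b)
round 3: derive span(b,g) via R1 from span(b,h), blue(h,g)
round 3: derive span(b,j) via R1 from span(b,h), blue(h,j)
round 3: derive span(c,b) via R1 from span(c,h), blue(h,b)
round 3: derive span(c,g) via R1 from span(c,h), blue(h,g)
round 3: derive span(c,j) via R1 from span(c,h), blue(h,j)
round 3: derive span(j,j) via R1 from span(j,h), blue(h,j)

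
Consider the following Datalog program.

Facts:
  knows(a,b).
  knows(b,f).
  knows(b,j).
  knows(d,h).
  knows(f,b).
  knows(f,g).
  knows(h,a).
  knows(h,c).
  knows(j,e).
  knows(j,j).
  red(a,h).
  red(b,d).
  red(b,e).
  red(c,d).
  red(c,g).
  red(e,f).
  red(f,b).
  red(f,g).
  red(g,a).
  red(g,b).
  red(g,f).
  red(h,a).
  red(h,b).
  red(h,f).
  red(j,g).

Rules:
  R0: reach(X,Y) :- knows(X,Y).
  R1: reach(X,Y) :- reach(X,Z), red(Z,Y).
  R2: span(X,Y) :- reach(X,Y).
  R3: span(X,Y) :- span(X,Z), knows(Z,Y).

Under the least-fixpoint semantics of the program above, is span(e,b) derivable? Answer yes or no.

round 1: derive reach(a,b) via R0 from knows(a,b)
round 1: derive reach(b,f) via R0 from knows(b,f)
round 1: derive reach(b,j) via R0 from knows(b,j)
round 1: derive reach(d,h) via R0 from knows(d,h)
round 1: derive reach(f,b) via R0 from knows(f,b)
round 1: derive reach(f,g) via R0 from knows(f,g)
round 1: derive reach(h,a) via R0 from knows(h,a)
round 1: derive reach(h,c) via R0 from knows(h,c)
round 1: derive reach(j,e) via R0 from knows(j,e)
round 1: derive reach(j,j) via R0 from knows(j,j)
round 2: derive reach(a,d) via R1 from reach(a,b), red(b,d)
round 2: derive reach(a,e) via R1 from reach(a,b), red(b,e)
round 2: derive reach(b,b) via R1 from reach(b,f), red(f,b)
round 2: derive reach(b,g) via R1 from reach(b,f), red(f,g)
round 2: derive reach(d,a) via R1 from reach(d,h), red(h,a)
round 2: derive reach(d,b) via R1 from reach(d,h), red(h,b)
round 2: derive reach(d,f) via R1 from reach(d,h), red(h,f)
round 2: derive reach(f,a) via R1 from reach(f,g), red(g,a)
round 2: derive reach(f,d) via R1 from reach(f,b), red(b,d)
round 2: derive reach(f,e) via R1 from reach(f,b), red(b,e)
round 2: derive reach(f,f) via R1 from reach(f,g), red(g,f)
round 2: derive reach(h,d) via R1 from reach(h,c), red(c,d)
round 2: derive reach(h,g) via R1 from reach(h,c), red(c,g)
round 2: derive reach(h,h) via R1 from reach(h,a), red(a,h)
round 2: derive reach(j,f) via R1 from reach(j,e), red(e,f)
round 2: derive reach(j,g) via R1 from reach(j,j), red(j,g)
round 2: derive span(a,b) via R2 from reach(a,b)
round 2: derive span(b,f) via R2 from reach(b,f)
round 2: derive span(b,j) via R2 from reach(b,j)
round 2: derive span(d,h) via R2 from reach(d,h)
round 2: derive span(f,b) via R2 from reach(f,b)
round 2: derive span(f,g) via R2 from reach(f,g)
round 2: derive span(h,a) via R2 from reach(h,a)
round 2: derive span(h,c) via R2 from reach(h,c)
round 2: derive span(j,e) via R2 from reach(j,e)
round 2: derive span(j,j) via R2 from reach(j,j)
round 3: derive reach(a,f) via R1 from reach(a,e), red(e,f)
round 3: derive reach(b,a) via R1 from reach(b,g), red(g,a)
round 3: derive reach(b,d) via R1 from reach(b,b), red(b,d)
round 3: derive reach(b,e) via R1 from reach(b,b), red(b,e)
round 3: derive reach(d,d) via R1 from reach(d,b), red(b,d)
round 3: derive reach(d,e) via R1 from reach(d,b), red(b,e)
round 3: derive reach(d,g) via R1 from reach(d,f), red(f,g)
round 3: derive reach(f,h) via R1 from reach(f,a), red(a,h)
round 3: derive reach(h,b) via R1 from reach(h,g), red(g,b)
round 3: derive reach(h,f) via R1 from reach(h,g), red(g,f)
round 3: derive reach(j,a) via R1 from reach(j,g), red(g,a)
round 3: derive reach(j,b) via R1 from reach(j,f), red(f,b)
round 3: derive span(a,d) via R2 from reach(a,d)
round 3: derive span(a,e) via R2 from reach(a,e)
round 3: derive span(b,b) via R2 from reach(b,b)
round 3: derive span(b,g) via R2 from reach(b,g)
round 3: derive span(d,a) via R2 from reach(d,a)
round 3: derive span(d,b) via R2 from reach(d,b)
round 3: derive span(d,f) via R2 from reach(d,f)
round 3: derive span(f,a) via R2 from reach(f,a)
round 3: derive span(f,d) via R2 from reach(f,d)
round 3: derive span(f,e) via R2 from reach(f,e)
round 3: derive span(f,f) via R2 from reach(f,f)
round 3: derive span(h,d) via R2 from reach(h,d)
round 3: derive span(h,g) via R2 from reach(h,g)
round 3: derive span(h,h) via R2 from reach(h,h)
round 3: derive span(j,f) via R2 from reach(j,f)
round 3: derive span(j,g) via R2 from reach(j,g)
round 3: derive span(a,f) via R3 from span(a,b), knows(b,f)
round 3: derive span(a,j) via R3 from span(a,b), knows(b,j)
round 3: derive span(b,e) via R3 from span(b,j), knows(j,e)
round 3: derive span(d,c) via R3 from span(d,h), knows(h,c)
round 3: derive span(f,j) via R3 from span(f,b), knows(b,j)
round 3: derive span(h,b) via R3 from span(h,a), knows(a,b)
round 4: derive reach(a,g) via R1 from reach(a,f), red(f,g)
round 4: derive reach(b,h) via R1 from reach(b,a), red(a,h)
round 4: derive reach(h,e) via R1 from reach(h,b), red(b,e)
round 4: derive reach(j,d) via R1 from reach(j,b), red(b,d)
round 4: derive reach(j,h) via R1 from reach(j,a), red(a,h)
round 4: derive span(b,a) via R2 from reach(b,a)
round 4: derive span(b,d) via R2 from reach(b,d)
round 4: derive span(d,d) via R2 from reach(d,d)
round 4: derive span(d,e) via R2 from reach(d,e)
round 4: derive span(d,g) via R2 from reach(d,g)
round 4: derive span(f,h) via R2 from reach(f,h)
round 4: derive span(h,f) via R2 from reach(h,f)
round 4: derive span(j,a) via R2 from reach(j,a)
round 4: derive span(j,b) via R2 from reach(j,b)
round 4: derive span(a,g) via R3 from span(a,f), knows(f,g)
round 4: derive span(a,h) via R3 from span(a,d), knows(d,h)
round 4: derive span(d,j) via R3 from span(d,b), knows(b,j)
round 4: derive span(h,j) via R3 from span(h,b), knows(b,j)
round 5: derive reach(a,a) via R1 from reach(a,g), red(g,a)
round 5: derive span(b,h) via R2 from reach(b,h)
round 5: derive span(h,e) via R2 from reach(h,e)
round 5: derive span(j,d) via R2 from reach(j,d)
round 5: derive span(j,h) via R2 from reach(j,h)
round 5: derive span(a,a) via R3 from span(a,h), knows(h,a)
round 5: derive span(a,c) via R3 from span(a,h), knows(h,c)
round 5: derive span(f,c) via R3 from span(f,h), knows(h,c)
round 6: derive reach(a,h) via R1 from reach(a,a), red(a,h)
round 6: derive span(b,c) via R3 from span(b,h), knows(h,c)
round 6: derive span(j,c) via R3 from span(j,h), knows(h,c)

no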